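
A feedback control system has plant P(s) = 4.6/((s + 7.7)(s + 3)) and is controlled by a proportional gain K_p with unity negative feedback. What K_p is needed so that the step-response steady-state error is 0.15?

The loop is type 0, so e_ss(step) = 1/(1 + K_pos) with K_pos = K_p·P(0).
P(0) = 0.1991. Require 1/(1 + K_p·0.1991) = 0.15, so 1 + 0.1991·K_p = 6.667.
K_p = (6.667 − 1)/0.1991 = 28.5.

K_p = 28.5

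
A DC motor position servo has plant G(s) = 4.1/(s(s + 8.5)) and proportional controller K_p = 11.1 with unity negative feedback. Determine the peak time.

Closed-loop characteristic equation: s² + 8.5s + 45.51 = 0, so ω_n = 6.746 rad/s and ζ = 8.5/(2·6.746) = 0.63.
Damped frequency ω_d = ω_n√(1−ζ²) = 5.239 rad/s, so peak time T_p = π/ω_d = 0.6 s.

T_p = 0.6 s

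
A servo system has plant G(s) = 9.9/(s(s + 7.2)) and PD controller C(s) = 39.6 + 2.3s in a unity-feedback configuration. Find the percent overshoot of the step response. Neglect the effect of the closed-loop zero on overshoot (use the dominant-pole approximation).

2.63%

Forward path: (39.6 + 2.3s)·9.9/(s(s+7.2)). The closed-loop characteristic equation is s² + (7.2 + 9.9·2.3)s + 9.9·39.6 = 0.
That is s² + 29.97s + 392 = 0, so ω_n = 19.8 rad/s and ζ = 29.97/(2·19.8) = 0.7568.
%OS = 100·exp(−πζ/√(1−ζ²)) = 2.63%.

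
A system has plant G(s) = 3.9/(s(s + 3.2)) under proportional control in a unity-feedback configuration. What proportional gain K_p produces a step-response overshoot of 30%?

From %OS = 100·exp(−πζ/√(1−ζ²)) = 30%, ζ = −ln(0.3)/√(π²+ln²(0.3)) = 0.3579.
Characteristic equation s² + 3.2s + 3.9K_p = 0 gives ζ = 3.2/(2√(3.9K_p)).
Setting ζ = 0.3579: √(3.9K_p) = 3.2/(2·0.3579) = 4.471, so K_p = 19.99/3.9 = 5.13.

K_p = 5.13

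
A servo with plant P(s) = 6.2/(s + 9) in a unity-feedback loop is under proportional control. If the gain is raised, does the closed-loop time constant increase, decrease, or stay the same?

The closed-loop bandwidth 9+K_p·6.2 grows with K_p, so τ shrinks.

decrease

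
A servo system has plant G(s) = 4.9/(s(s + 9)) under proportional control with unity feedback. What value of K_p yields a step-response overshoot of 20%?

K_p = 19.9

From %OS = 100·exp(−πζ/√(1−ζ²)) = 20%, ζ = −ln(0.2)/√(π²+ln²(0.2)) = 0.4559.
Characteristic equation s² + 9s + 4.9K_p = 0 gives ζ = 9/(2√(4.9K_p)).
Setting ζ = 0.4559: √(4.9K_p) = 9/(2·0.4559) = 9.87, so K_p = 97.41/4.9 = 19.9.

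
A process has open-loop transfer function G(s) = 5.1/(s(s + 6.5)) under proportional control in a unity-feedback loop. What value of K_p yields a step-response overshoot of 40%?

From %OS = 100·exp(−πζ/√(1−ζ²)) = 40%, ζ = −ln(0.4)/√(π²+ln²(0.4)) = 0.28.
Characteristic equation s² + 6.5s + 5.1K_p = 0 gives ζ = 6.5/(2√(5.1K_p)).
Setting ζ = 0.28: √(5.1K_p) = 6.5/(2·0.28) = 11.61, so K_p = 134.7/5.1 = 26.4.

K_p = 26.4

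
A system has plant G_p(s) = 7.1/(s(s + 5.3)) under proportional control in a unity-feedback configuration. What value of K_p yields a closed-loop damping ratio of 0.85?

Closed-loop characteristic equation: s² + 5.3s + K_p·7.1 = 0.
So ω_n = √(7.1K_p) and 2ζω_n = 5.3, giving ζ = 5.3/(2√(7.1K_p)).
Setting ζ = 0.85: √(7.1K_p) = 5.3/(2·0.85) = 3.118, so K_p = 9.72/7.1 = 1.37.

K_p = 1.37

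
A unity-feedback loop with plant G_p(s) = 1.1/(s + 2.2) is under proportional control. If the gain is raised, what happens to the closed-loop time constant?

decrease

Closed-loop pole is at s = −(2.2+K_p·1.1); larger K_p moves it further left, so τ = 1/(2.2+K_p·1.1) decreases.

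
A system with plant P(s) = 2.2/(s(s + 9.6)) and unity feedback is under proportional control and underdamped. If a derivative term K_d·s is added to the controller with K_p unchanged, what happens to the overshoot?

decrease

The derivative term adds K·K_d to the s-coefficient of the characteristic equation, raising 2ζω_n while ω_n is unchanged; ζ increases, so overshoot decreases.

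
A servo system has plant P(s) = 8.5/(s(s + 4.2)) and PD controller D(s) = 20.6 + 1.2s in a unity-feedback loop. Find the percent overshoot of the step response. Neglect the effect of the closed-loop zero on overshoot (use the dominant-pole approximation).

13%

Forward path: (20.6 + 1.2s)·8.5/(s(s+4.2)). The closed-loop characteristic equation is s² + (4.2 + 8.5·1.2)s + 8.5·20.6 = 0.
That is s² + 14.4s + 175.1 = 0, so ω_n = 13.23 rad/s and ζ = 14.4/(2·13.23) = 0.5441.
%OS = 100·exp(−πζ/√(1−ζ²)) = 13%.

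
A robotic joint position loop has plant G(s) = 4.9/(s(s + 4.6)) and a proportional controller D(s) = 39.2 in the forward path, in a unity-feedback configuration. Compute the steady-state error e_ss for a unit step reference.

0

The open loop D(s)G(s) has a pole at the origin (type 1), so the static position error constant is infinite and e_ss = 1/(1+∞) = 0.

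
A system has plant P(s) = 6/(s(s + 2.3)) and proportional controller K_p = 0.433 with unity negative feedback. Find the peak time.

T_p = 2.78 s

Closed-loop characteristic equation: s² + 2.3s + 2.598 = 0, so ω_n = 1.612 rad/s and ζ = 2.3/(2·1.612) = 0.7135.
Damped frequency ω_d = ω_n√(1−ζ²) = 1.129 rad/s, so peak time T_p = π/ω_d = 2.78 s.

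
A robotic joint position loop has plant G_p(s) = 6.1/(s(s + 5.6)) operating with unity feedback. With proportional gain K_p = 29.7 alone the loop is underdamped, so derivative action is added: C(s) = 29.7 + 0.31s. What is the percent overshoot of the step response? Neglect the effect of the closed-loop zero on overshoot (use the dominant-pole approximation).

40.2%

Forward path: (29.7 + 0.31s)·6.1/(s(s+5.6)). The closed-loop characteristic equation is s² + (5.6 + 6.1·0.31)s + 6.1·29.7 = 0.
That is s² + 7.491s + 181.2 = 0, so ω_n = 13.46 rad/s and ζ = 7.491/(2·13.46) = 0.2783.
%OS = 100·exp(−πζ/√(1−ζ²)) = 40.2%.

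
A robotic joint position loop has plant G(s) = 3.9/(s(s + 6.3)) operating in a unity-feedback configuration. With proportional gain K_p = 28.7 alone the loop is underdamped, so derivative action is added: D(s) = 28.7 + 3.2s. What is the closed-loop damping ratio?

ζ = 0.888

Forward path: (28.7 + 3.2s)·3.9/(s(s+6.3)). The closed-loop characteristic equation is s² + (6.3 + 3.9·3.2)s + 3.9·28.7 = 0.
That is s² + 18.78s + 111.9 = 0, so ω_n = 10.58 rad/s and ζ = 18.78/(2·10.58) = 0.8875.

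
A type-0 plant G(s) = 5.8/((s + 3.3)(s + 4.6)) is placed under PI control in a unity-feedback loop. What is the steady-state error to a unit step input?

0

The PI controller's integrator makes the forward path type 1, so e_ss to a step is zero.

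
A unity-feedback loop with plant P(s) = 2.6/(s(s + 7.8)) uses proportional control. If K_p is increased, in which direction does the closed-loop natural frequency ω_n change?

increase

ω_n = √(2.6·K_p), which grows with K_p.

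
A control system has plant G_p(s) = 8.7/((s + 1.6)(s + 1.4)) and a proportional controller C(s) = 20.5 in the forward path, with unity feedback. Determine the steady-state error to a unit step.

0.0124

The loop is type 0. Static position error constant K_pos = C(0)·G_p(0) = 20.5·3.884 = 79.62.
Steady-state error to a unit step: e_ss = 1/(1+K_pos) = 1/80.62 = 0.0124.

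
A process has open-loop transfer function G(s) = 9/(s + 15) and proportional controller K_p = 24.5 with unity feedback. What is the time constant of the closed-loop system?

τ = 0.00425 s

Closed-loop transfer function: T(s) = K_p·G(s)/(1 + K_p·G(s)) = 220.5/(s + 15 + 220.5) = 220.5/(s + 235.5).
Time constant τ = 1/235.5 = 0.00425 s.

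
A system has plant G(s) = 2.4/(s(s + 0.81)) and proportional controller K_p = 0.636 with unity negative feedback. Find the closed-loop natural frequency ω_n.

ω_n = 1.24 rad/s

1 + K_p·G(s) = 0 gives s² + 0.81s + 1.526 = 0.
So ω_n² = 1.526 ⇒ ω_n = 1.235 rad/s, and ζ = 0.81/(2ω_n) = 0.328.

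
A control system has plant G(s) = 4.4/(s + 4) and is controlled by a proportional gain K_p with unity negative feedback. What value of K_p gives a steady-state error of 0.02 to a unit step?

For a type-0 loop with proportional control, e_ss = 1/(1 + K_p·G(0)).
G(0) = 1.1. Require 1/(1 + K_p·1.1) = 0.02, so 1 + 1.1·K_p = 50.
K_p = (50 − 1)/1.1 = 44.5.

K_p = 44.5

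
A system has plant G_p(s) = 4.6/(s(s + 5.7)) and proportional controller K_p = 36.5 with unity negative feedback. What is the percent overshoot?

The closed-loop denominator s² + 5.7s + 167.9 gives ω_n = √167.9 = 12.96 and ζ = 5.7/(2ω_n) = 0.2199.
%OS = 100·exp(−πζ/√(1−ζ²)) = 100·exp(−π·0.2199/√0.9516) = 49.2%.

49.2%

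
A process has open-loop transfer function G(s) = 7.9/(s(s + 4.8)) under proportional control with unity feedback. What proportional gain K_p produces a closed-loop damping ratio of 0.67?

Closed-loop characteristic equation: s² + 4.8s + K_p·7.9 = 0.
So ω_n = √(7.9K_p) and 2ζω_n = 4.8, giving ζ = 4.8/(2√(7.9K_p)).
Setting ζ = 0.67: √(7.9K_p) = 4.8/(2·0.67) = 3.582, so K_p = 12.83/7.9 = 1.62.

K_p = 1.62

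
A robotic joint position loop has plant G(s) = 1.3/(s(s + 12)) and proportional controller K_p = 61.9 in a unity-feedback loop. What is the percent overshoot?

5.92%

From 1 + K_pG(s) = 0: s² + 12s + 80.47 = 0 ⇒ ω_n = 8.971, ζ = 0.6689.
%OS = 100·exp(−πζ/√(1−ζ²)) = 100·exp(−π·0.6689/√0.5526) = 5.92%.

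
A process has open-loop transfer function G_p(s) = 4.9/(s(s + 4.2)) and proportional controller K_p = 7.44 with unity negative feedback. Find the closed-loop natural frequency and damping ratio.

ω_n = 6.04 rad/s, ζ = 0.348

The closed-loop denominator is s(s+4.2) + 7.44·4.9 = s² + 4.2s + 36.46.
Matching s² + 2ζω_n s + ω_n²: ω_n = √36.46 = 6.038 rad/s and 2ζω_n = 4.2, so ζ = 4.2/(2·6.038) = 0.348.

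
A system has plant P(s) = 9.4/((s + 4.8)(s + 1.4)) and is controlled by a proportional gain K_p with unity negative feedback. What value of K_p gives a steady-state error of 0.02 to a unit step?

K_p = 35

Steady-state error for a unit step on this type-0 loop is 1/(1 + K_p·P(0)).
P(0) = 1.399. Require 1/(1 + K_p·1.399) = 0.02, so 1 + 1.399·K_p = 50.
K_p = (50 − 1)/1.399 = 35.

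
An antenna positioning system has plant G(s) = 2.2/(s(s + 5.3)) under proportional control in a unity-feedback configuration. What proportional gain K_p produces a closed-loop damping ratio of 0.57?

Closed-loop characteristic equation: s² + 5.3s + K_p·2.2 = 0.
So ω_n = √(2.2K_p) and 2ζω_n = 5.3, giving ζ = 5.3/(2√(2.2K_p)).
Setting ζ = 0.57: √(2.2K_p) = 5.3/(2·0.57) = 4.649, so K_p = 21.61/2.2 = 9.82.

K_p = 9.82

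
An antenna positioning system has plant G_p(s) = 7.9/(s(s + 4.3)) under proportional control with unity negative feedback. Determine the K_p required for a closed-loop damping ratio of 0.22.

Closed-loop characteristic equation: s² + 4.3s + K_p·7.9 = 0.
So ω_n = √(7.9K_p) and 2ζω_n = 4.3, giving ζ = 4.3/(2√(7.9K_p)).
Setting ζ = 0.22: √(7.9K_p) = 4.3/(2·0.22) = 9.773, so K_p = 95.51/7.9 = 12.1.

K_p = 12.1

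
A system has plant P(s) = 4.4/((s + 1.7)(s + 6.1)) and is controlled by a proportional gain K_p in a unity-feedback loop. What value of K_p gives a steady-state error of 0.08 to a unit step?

K_p = 27.1

For a type-0 loop with proportional control, e_ss = 1/(1 + K_p·P(0)).
P(0) = 0.4243. Require 1/(1 + K_p·0.4243) = 0.08, so 1 + 0.4243·K_p = 12.5.
K_p = (12.5 − 1)/0.4243 = 27.1.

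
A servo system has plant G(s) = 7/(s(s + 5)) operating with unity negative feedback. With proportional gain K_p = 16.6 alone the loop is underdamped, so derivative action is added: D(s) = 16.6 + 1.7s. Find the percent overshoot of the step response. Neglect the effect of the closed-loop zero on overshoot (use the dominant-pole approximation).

Forward path: (16.6 + 1.7s)·7/(s(s+5)). The closed-loop characteristic equation is s² + (5 + 7·1.7)s + 7·16.6 = 0.
That is s² + 16.9s + 116.2 = 0, so ω_n = 10.78 rad/s and ζ = 16.9/(2·10.78) = 0.7839.
%OS = 100·exp(−πζ/√(1−ζ²)) = 1.89%.

1.89%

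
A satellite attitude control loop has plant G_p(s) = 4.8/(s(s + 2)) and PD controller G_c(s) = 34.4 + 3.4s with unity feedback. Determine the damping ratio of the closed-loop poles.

Forward path: (34.4 + 3.4s)·4.8/(s(s+2)). The closed-loop characteristic equation is s² + (2 + 4.8·3.4)s + 4.8·34.4 = 0.
That is s² + 18.32s + 165.1 = 0, so ω_n = 12.85 rad/s and ζ = 18.32/(2·12.85) = 0.7128.

ζ = 0.713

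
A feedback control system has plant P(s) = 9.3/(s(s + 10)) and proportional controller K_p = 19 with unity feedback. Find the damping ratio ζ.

ζ = 0.376

1 + K_p·P(s) = 0 gives s² + 10s + 176.7 = 0.
Matching s² + 2ζω_n s + ω_n²: ω_n = √176.7 = 13.29 rad/s and 2ζω_n = 10, so ζ = 10/(2·13.29) = 0.376.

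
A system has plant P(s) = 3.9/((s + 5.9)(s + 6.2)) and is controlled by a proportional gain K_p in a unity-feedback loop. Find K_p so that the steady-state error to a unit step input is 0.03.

Steady-state error for a unit step on this type-0 loop is 1/(1 + K_p·P(0)).
P(0) = 0.1066. Require 1/(1 + K_p·0.1066) = 0.03, so 1 + 0.1066·K_p = 33.33.
K_p = (33.33 − 1)/0.1066 = 303.

K_p = 303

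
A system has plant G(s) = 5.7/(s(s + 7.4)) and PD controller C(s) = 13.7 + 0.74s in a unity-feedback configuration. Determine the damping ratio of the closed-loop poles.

Forward path: (13.7 + 0.74s)·5.7/(s(s+7.4)). The closed-loop characteristic equation is s² + (7.4 + 5.7·0.74)s + 5.7·13.7 = 0.
That is s² + 11.62s + 78.09 = 0, so ω_n = 8.837 rad/s and ζ = 11.62/(2·8.837) = 0.6574.

ζ = 0.657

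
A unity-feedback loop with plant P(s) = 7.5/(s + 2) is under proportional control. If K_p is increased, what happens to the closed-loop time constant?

decrease

The closed-loop bandwidth 2+K_p·7.5 grows with K_p, so τ shrinks.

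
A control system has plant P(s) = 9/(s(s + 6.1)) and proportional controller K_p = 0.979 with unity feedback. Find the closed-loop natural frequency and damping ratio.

With unity feedback the closed-loop characteristic equation is s² + 6.1s + 0.979·9 = s² + 6.1s + 8.811 = 0.
Matching s² + 2ζω_n s + ω_n²: ω_n = √8.811 = 2.968 rad/s and 2ζω_n = 6.1, so ζ = 6.1/(2·2.968) = 1.03.

ω_n = 2.97 rad/s, ζ = 1.03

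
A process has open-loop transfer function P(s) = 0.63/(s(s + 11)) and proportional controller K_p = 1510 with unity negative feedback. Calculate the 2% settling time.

T_s ≈ 0.727 s

From 1 + K_pP(s) = 0: s² + 11s + 951.3 = 0 ⇒ ω_n = 30.84, ζ = 0.1783.
2% settling time T_s ≈ 4/(ζω_n) = 4/5.5 = 0.727 s.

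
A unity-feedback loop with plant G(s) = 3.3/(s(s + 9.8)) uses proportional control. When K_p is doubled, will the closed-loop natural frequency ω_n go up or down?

ω_n = √(3.3·K_p), which grows with K_p.

increase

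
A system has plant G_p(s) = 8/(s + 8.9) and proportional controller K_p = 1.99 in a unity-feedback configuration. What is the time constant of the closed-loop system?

τ = 0.0403 s

Closed-loop transfer function: T(s) = K_p·G_p(s)/(1 + K_p·G_p(s)) = 15.92/(s + 8.9 + 15.92) = 15.92/(s + 24.82).
Time constant τ = 1/24.82 = 0.0403 s.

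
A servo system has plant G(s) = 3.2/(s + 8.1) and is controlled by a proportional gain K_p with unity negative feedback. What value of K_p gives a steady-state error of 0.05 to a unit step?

K_p = 48.1

The loop is type 0, so e_ss(step) = 1/(1 + K_pos) with K_pos = K_p·G(0).
G(0) = 0.3951. Require 1/(1 + K_p·0.3951) = 0.05, so 1 + 0.3951·K_p = 20.
K_p = (20 − 1)/0.3951 = 48.1.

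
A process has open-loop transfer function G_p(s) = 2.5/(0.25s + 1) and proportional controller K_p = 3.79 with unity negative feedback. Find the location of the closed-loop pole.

s = -41.9

Closed loop: T(s) = K_p·G_p/(1+K_p·G_p) = 9.475/(0.25s + 1 + 9.475), with pole at s = −(1 + 9.475)/0.25 = −41.9.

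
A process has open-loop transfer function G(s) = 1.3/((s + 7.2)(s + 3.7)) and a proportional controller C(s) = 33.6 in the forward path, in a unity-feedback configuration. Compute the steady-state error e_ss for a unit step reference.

The loop is type 0. Static position error constant K_pos = C(0)·G(0) = 33.6·0.0488 = 1.64.
Steady-state error to a unit step: e_ss = 1/(1+K_pos) = 1/2.64 = 0.379.

0.379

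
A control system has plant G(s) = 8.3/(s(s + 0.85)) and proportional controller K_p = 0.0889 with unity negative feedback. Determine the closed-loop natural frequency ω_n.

With unity feedback the closed-loop characteristic equation is s² + 0.85s + 0.0889·8.3 = s² + 0.85s + 0.7379 = 0.
So ω_n² = 0.7379 ⇒ ω_n = 0.859 rad/s, and ζ = 0.85/(2ω_n) = 0.495.

ω_n = 0.859 rad/s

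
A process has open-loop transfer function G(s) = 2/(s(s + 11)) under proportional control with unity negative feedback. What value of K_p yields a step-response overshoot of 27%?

From %OS = 100·exp(−πζ/√(1−ζ²)) = 27%, ζ = −ln(0.27)/√(π²+ln²(0.27)) = 0.3847.
Characteristic equation s² + 11s + 2K_p = 0 gives ζ = 11/(2√(2K_p)).
Setting ζ = 0.3847: √(2K_p) = 11/(2·0.3847) = 14.3, so K_p = 204.4/2 = 102.

K_p = 102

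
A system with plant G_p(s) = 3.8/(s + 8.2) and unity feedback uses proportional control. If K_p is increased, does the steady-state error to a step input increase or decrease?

decrease

e_ss = 1/(1 + K_p·G_p(0)); a larger K_p raises the denominator, so e_ss decreases.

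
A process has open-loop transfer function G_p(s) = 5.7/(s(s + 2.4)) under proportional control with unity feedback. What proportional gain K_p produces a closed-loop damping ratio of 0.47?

Closed-loop characteristic equation: s² + 2.4s + K_p·5.7 = 0.
So ω_n = √(5.7K_p) and 2ζω_n = 2.4, giving ζ = 2.4/(2√(5.7K_p)).
Setting ζ = 0.47: √(5.7K_p) = 2.4/(2·0.47) = 2.553, so K_p = 6.519/5.7 = 1.14.

K_p = 1.14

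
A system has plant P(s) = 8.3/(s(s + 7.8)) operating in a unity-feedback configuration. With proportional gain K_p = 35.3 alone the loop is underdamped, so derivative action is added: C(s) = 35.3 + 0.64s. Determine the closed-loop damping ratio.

Forward path: (35.3 + 0.64s)·8.3/(s(s+7.8)). The closed-loop characteristic equation is s² + (7.8 + 8.3·0.64)s + 8.3·35.3 = 0.
That is s² + 13.11s + 293 = 0, so ω_n = 17.12 rad/s and ζ = 13.11/(2·17.12) = 0.383.

ζ = 0.383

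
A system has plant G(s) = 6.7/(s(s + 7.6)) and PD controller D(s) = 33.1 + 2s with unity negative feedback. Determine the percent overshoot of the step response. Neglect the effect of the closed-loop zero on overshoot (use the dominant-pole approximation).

Forward path: (33.1 + 2s)·6.7/(s(s+7.6)). The closed-loop characteristic equation is s² + (7.6 + 6.7·2)s + 6.7·33.1 = 0.
That is s² + 21s + 221.8 = 0, so ω_n = 14.89 rad/s and ζ = 21/(2·14.89) = 0.7051.
%OS = 100·exp(−πζ/√(1−ζ²)) = 4.4%.

4.4%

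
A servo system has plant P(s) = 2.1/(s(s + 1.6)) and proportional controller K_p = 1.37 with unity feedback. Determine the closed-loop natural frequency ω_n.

ω_n = 1.7 rad/s

With unity feedback the closed-loop characteristic equation is s² + 1.6s + 1.37·2.1 = s² + 1.6s + 2.877 = 0.
Matching s² + 2ζω_n s + ω_n²: ω_n = √2.877 = 1.696 rad/s and 2ζω_n = 1.6, so ζ = 1.6/(2·1.696) = 0.472.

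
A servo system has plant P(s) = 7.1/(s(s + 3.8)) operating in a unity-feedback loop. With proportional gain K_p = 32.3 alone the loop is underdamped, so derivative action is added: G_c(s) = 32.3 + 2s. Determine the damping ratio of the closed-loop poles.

Forward path: (32.3 + 2s)·7.1/(s(s+3.8)). The closed-loop characteristic equation is s² + (3.8 + 7.1·2)s + 7.1·32.3 = 0.
That is s² + 18s + 229.3 = 0, so ω_n = 15.14 rad/s and ζ = 18/(2·15.14) = 0.5943.

ζ = 0.594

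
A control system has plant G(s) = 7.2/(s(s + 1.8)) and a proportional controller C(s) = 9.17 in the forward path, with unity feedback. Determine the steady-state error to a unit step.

The open loop C(s)G(s) has a pole at the origin (type 1), so the static position error constant is infinite and e_ss = 1/(1+∞) = 0.

0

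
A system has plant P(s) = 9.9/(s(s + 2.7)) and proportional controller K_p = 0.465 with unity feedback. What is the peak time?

T_p = 1.88 s

From 1 + K_pP(s) = 0: s² + 2.7s + 4.604 = 0 ⇒ ω_n = 2.146, ζ = 0.6292.
Damped frequency ω_d = ω_n√(1−ζ²) = 1.668 rad/s, so peak time T_p = π/ω_d = 1.88 s.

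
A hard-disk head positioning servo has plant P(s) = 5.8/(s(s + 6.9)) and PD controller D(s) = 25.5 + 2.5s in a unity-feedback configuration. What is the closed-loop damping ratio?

ζ = 0.88

Forward path: (25.5 + 2.5s)·5.8/(s(s+6.9)). The closed-loop characteristic equation is s² + (6.9 + 5.8·2.5)s + 5.8·25.5 = 0.
That is s² + 21.4s + 147.9 = 0, so ω_n = 12.16 rad/s and ζ = 21.4/(2·12.16) = 0.8798.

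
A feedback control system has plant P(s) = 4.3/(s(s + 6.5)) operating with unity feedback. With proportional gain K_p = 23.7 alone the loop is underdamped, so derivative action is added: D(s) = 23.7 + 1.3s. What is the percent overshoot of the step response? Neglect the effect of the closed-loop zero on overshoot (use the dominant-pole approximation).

9.55%

Forward path: (23.7 + 1.3s)·4.3/(s(s+6.5)). The closed-loop characteristic equation is s² + (6.5 + 4.3·1.3)s + 4.3·23.7 = 0.
That is s² + 12.09s + 101.9 = 0, so ω_n = 10.1 rad/s and ζ = 12.09/(2·10.1) = 0.5988.
%OS = 100·exp(−πζ/√(1−ζ²)) = 9.55%.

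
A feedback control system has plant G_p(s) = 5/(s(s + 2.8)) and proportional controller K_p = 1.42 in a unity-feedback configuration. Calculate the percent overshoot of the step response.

Closed-loop characteristic equation: s² + 2.8s + 7.1 = 0, so ω_n = 2.665 rad/s and ζ = 2.8/(2·2.665) = 0.5254.
%OS = 100·exp(−πζ/√(1−ζ²)) = 100·exp(−π·0.5254/√0.7239) = 14.4%.

14.4%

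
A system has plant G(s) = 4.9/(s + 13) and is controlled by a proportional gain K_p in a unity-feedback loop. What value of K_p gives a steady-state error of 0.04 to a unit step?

K_p = 63.7

The loop is type 0, so e_ss(step) = 1/(1 + K_pos) with K_pos = K_p·G(0).
G(0) = 0.3769. Require 1/(1 + K_p·0.3769) = 0.04, so 1 + 0.3769·K_p = 25.
K_p = (25 − 1)/0.3769 = 63.7.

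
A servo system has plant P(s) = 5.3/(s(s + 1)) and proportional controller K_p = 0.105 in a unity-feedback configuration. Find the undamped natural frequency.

ω_n = 0.746 rad/s

The closed-loop denominator is s(s+1) + 0.105·5.3 = s² + 1s + 0.5565.
Matching s² + 2ζω_n s + ω_n²: ω_n = √0.5565 = 0.746 rad/s and 2ζω_n = 1, so ζ = 1/(2·0.746) = 0.67.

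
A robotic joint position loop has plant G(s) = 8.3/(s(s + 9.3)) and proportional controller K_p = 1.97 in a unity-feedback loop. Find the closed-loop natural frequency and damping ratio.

ω_n = 4.04 rad/s, ζ = 1.15

With unity feedback the closed-loop characteristic equation is s² + 9.3s + 1.97·8.3 = s² + 9.3s + 16.35 = 0.
Matching s² + 2ζω_n s + ω_n²: ω_n = √16.35 = 4.044 rad/s and 2ζω_n = 9.3, so ζ = 9.3/(2·4.044) = 1.15.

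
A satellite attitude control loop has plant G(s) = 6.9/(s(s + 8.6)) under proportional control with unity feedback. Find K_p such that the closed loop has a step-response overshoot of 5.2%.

From %OS = 100·exp(−πζ/√(1−ζ²)) = 5.2%, ζ = −ln(0.052)/√(π²+ln²(0.052)) = 0.6853.
Characteristic equation s² + 8.6s + 6.9K_p = 0 gives ζ = 8.6/(2√(6.9K_p)).
Setting ζ = 0.6853: √(6.9K_p) = 8.6/(2·0.6853) = 6.274, so K_p = 39.37/6.9 = 5.71.

K_p = 5.71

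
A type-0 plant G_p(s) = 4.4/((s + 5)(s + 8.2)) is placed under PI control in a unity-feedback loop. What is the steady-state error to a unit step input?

0

The PI controller's integrator makes the forward path type 1, so e_ss to a step is zero.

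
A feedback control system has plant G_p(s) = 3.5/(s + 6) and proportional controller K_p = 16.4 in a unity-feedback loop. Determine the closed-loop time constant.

τ = 0.0158 s

Closed-loop transfer function: T(s) = K_p·G_p(s)/(1 + K_p·G_p(s)) = 57.4/(s + 6 + 57.4) = 57.4/(s + 63.4).
Time constant τ = 1/63.4 = 0.0158 s.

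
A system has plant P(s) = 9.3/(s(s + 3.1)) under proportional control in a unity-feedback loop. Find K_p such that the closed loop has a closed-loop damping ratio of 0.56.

Closed-loop characteristic equation: s² + 3.1s + K_p·9.3 = 0.
So ω_n = √(9.3K_p) and 2ζω_n = 3.1, giving ζ = 3.1/(2√(9.3K_p)).
Setting ζ = 0.56: √(9.3K_p) = 3.1/(2·0.56) = 2.768, so K_p = 7.661/9.3 = 0.824.

K_p = 0.824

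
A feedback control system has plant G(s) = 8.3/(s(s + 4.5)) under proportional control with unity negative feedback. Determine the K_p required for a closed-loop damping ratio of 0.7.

Closed-loop characteristic equation: s² + 4.5s + K_p·8.3 = 0.
So ω_n = √(8.3K_p) and 2ζω_n = 4.5, giving ζ = 4.5/(2√(8.3K_p)).
Setting ζ = 0.7: √(8.3K_p) = 4.5/(2·0.7) = 3.214, so K_p = 10.33/8.3 = 1.24.

K_p = 1.24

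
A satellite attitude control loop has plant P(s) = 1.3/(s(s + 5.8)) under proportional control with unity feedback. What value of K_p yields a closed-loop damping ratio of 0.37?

K_p = 47.3

Closed-loop characteristic equation: s² + 5.8s + K_p·1.3 = 0.
So ω_n = √(1.3K_p) and 2ζω_n = 5.8, giving ζ = 5.8/(2√(1.3K_p)).
Setting ζ = 0.37: √(1.3K_p) = 5.8/(2·0.37) = 7.838, so K_p = 61.43/1.3 = 47.3.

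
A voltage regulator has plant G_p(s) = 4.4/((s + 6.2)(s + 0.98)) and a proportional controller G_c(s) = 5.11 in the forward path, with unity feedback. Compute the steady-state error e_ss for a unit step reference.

The loop is type 0. Static position error constant K_pos = G_c(0)·G_p(0) = 5.11·0.7242 = 3.7.
Steady-state error to a unit step: e_ss = 1/(1+K_pos) = 1/4.7 = 0.213.

0.213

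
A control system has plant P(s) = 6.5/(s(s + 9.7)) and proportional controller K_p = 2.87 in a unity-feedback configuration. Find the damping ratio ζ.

ζ = 1.12

The closed-loop denominator is s(s+9.7) + 2.87·6.5 = s² + 9.7s + 18.66.
So ω_n² = 18.66 ⇒ ω_n = 4.319 rad/s, and ζ = 9.7/(2ω_n) = 1.12.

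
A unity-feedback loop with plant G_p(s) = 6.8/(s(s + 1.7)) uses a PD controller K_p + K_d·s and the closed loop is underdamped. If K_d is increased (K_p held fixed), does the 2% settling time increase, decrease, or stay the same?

Characteristic equation s² + (1.7 + 6.8K_d)s + 6.8K_p = 0: raising K_d increases ζω_n = (1.7+6.8K_d)/2 while the loop stays underdamped, so T_s ≈ 4/(ζω_n) decreases.

decrease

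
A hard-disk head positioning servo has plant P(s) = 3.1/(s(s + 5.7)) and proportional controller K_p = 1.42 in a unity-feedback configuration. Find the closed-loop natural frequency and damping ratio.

ω_n = 2.1 rad/s, ζ = 1.36

With unity feedback the closed-loop characteristic equation is s² + 5.7s + 1.42·3.1 = s² + 5.7s + 4.402 = 0.
Matching s² + 2ζω_n s + ω_n²: ω_n = √4.402 = 2.098 rad/s and 2ζω_n = 5.7, so ζ = 5.7/(2·2.098) = 1.36.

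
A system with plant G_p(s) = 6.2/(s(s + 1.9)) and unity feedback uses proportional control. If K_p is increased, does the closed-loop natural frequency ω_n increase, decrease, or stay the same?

increase

ω_n = √(6.2·K_p), which grows with K_p.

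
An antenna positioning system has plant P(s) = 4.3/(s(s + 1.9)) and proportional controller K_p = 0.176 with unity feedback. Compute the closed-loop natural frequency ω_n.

ω_n = 0.87 rad/s

With unity feedback the closed-loop characteristic equation is s² + 1.9s + 0.176·4.3 = s² + 1.9s + 0.7568 = 0.
So ω_n² = 0.7568 ⇒ ω_n = 0.8699 rad/s, and ζ = 1.9/(2ω_n) = 1.09.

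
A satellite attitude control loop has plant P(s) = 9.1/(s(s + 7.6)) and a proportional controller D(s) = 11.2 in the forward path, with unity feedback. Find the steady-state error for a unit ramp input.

0.0746

The loop has one pole at the origin (type 1). Velocity error constant K_v = lim_{s→0} s·D(s)P(s) = 11.2·9.1/7.6 = 13.41.
Steady-state error to a unit ramp: e_ss = 1/K_v = 0.0746.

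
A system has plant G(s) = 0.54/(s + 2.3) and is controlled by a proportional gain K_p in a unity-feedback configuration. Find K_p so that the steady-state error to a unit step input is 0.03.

Steady-state error for a unit step on this type-0 loop is 1/(1 + K_p·G(0)).
G(0) = 0.2348. Require 1/(1 + K_p·0.2348) = 0.03, so 1 + 0.2348·K_p = 33.33.
K_p = (33.33 − 1)/0.2348 = 138.

K_p = 138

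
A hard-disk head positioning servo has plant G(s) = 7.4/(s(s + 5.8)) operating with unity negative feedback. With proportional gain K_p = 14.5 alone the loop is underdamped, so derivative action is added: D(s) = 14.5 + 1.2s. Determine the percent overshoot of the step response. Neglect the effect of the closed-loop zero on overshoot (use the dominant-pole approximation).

4.26%

Forward path: (14.5 + 1.2s)·7.4/(s(s+5.8)). The closed-loop characteristic equation is s² + (5.8 + 7.4·1.2)s + 7.4·14.5 = 0.
That is s² + 14.68s + 107.3 = 0, so ω_n = 10.36 rad/s and ζ = 14.68/(2·10.36) = 0.7086.
%OS = 100·exp(−πζ/√(1−ζ²)) = 4.26%.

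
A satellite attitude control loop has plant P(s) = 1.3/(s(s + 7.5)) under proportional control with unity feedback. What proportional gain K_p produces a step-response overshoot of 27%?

K_p = 73.1

From %OS = 100·exp(−πζ/√(1−ζ²)) = 27%, ζ = −ln(0.27)/√(π²+ln²(0.27)) = 0.3847.
Characteristic equation s² + 7.5s + 1.3K_p = 0 gives ζ = 7.5/(2√(1.3K_p)).
Setting ζ = 0.3847: √(1.3K_p) = 7.5/(2·0.3847) = 9.748, so K_p = 95.02/1.3 = 73.1.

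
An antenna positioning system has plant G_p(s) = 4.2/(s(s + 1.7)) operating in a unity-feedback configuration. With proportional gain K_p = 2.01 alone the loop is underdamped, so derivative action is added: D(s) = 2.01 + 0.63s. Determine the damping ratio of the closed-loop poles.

Forward path: (2.01 + 0.63s)·4.2/(s(s+1.7)). The closed-loop characteristic equation is s² + (1.7 + 4.2·0.63)s + 4.2·2.01 = 0.
That is s² + 4.346s + 8.442 = 0, so ω_n = 2.906 rad/s and ζ = 4.346/(2·2.906) = 0.7479.

ζ = 0.748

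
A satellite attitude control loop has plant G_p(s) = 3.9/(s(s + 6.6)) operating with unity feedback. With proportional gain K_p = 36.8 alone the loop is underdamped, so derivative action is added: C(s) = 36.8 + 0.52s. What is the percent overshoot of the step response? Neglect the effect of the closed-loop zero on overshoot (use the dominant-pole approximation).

Forward path: (36.8 + 0.52s)·3.9/(s(s+6.6)). The closed-loop characteristic equation is s² + (6.6 + 3.9·0.52)s + 3.9·36.8 = 0.
That is s² + 8.628s + 143.5 = 0, so ω_n = 11.98 rad/s and ζ = 8.628/(2·11.98) = 0.3601.
%OS = 100·exp(−πζ/√(1−ζ²)) = 29.7%.

29.7%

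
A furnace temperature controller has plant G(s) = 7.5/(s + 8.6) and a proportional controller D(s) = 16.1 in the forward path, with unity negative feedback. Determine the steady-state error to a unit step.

The loop is type 0. Static position error constant K_pos = D(0)·G(0) = 16.1·0.8721 = 14.04.
Steady-state error to a unit step: e_ss = 1/(1+K_pos) = 1/15.04 = 0.0665.

0.0665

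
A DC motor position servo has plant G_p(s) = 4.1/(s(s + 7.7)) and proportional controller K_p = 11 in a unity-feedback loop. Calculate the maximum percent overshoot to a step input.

11.1%

Closed-loop characteristic equation: s² + 7.7s + 45.1 = 0, so ω_n = 6.716 rad/s and ζ = 7.7/(2·6.716) = 0.5733.
%OS = 100·exp(−πζ/√(1−ζ²)) = 100·exp(−π·0.5733/√0.6713) = 11.1%.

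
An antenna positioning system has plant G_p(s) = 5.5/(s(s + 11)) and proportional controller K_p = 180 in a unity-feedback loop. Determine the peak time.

Closed-loop characteristic equation: s² + 11s + 990 = 0, so ω_n = 31.46 rad/s and ζ = 11/(2·31.46) = 0.1748.
Damped frequency ω_d = ω_n√(1−ζ²) = 30.98 rad/s, so peak time T_p = π/ω_d = 0.101 s.

T_p = 0.101 s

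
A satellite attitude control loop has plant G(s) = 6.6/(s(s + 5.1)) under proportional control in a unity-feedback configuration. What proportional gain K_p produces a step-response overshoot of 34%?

From %OS = 100·exp(−πζ/√(1−ζ²)) = 34%, ζ = −ln(0.34)/√(π²+ln²(0.34)) = 0.3248.
Characteristic equation s² + 5.1s + 6.6K_p = 0 gives ζ = 5.1/(2√(6.6K_p)).
Setting ζ = 0.3248: √(6.6K_p) = 5.1/(2·0.3248) = 7.851, so K_p = 61.65/6.6 = 9.34.

K_p = 9.34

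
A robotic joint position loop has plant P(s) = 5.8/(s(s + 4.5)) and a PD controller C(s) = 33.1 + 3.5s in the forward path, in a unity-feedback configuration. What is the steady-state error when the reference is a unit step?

0

The open loop C(s)P(s) has a pole at the origin (type 1), so the static position error constant is infinite and e_ss = 1/(1+∞) = 0.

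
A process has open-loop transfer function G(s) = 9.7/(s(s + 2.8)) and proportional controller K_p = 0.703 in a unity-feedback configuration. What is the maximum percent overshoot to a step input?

Closed-loop characteristic equation: s² + 2.8s + 6.819 = 0, so ω_n = 2.611 rad/s and ζ = 2.8/(2·2.611) = 0.5361.
%OS = 100·exp(−πζ/√(1−ζ²)) = 100·exp(−π·0.5361/√0.7126) = 13.6%.

13.6%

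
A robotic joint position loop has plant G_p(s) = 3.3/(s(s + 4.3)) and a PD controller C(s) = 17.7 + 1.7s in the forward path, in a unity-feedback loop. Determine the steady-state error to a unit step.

0

The open loop C(s)G_p(s) has a pole at the origin (type 1), so the static position error constant is infinite and e_ss = 1/(1+∞) = 0.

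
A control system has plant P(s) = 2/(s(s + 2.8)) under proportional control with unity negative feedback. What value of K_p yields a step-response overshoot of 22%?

From %OS = 100·exp(−πζ/√(1−ζ²)) = 22%, ζ = −ln(0.22)/√(π²+ln²(0.22)) = 0.4342.
Characteristic equation s² + 2.8s + 2K_p = 0 gives ζ = 2.8/(2√(2K_p)).
Setting ζ = 0.4342: √(2K_p) = 2.8/(2·0.4342) = 3.225, so K_p = 10.4/2 = 5.2.

K_p = 5.2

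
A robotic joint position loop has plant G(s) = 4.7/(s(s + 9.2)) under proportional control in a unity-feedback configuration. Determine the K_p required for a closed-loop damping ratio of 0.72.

K_p = 8.68

Closed-loop characteristic equation: s² + 9.2s + K_p·4.7 = 0.
So ω_n = √(4.7K_p) and 2ζω_n = 9.2, giving ζ = 9.2/(2√(4.7K_p)).
Setting ζ = 0.72: √(4.7K_p) = 9.2/(2·0.72) = 6.389, so K_p = 40.82/4.7 = 8.68.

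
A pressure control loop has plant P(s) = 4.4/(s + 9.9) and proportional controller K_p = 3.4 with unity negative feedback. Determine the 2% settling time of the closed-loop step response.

T_s ≈ 0.161 s

Closed-loop transfer function: T(s) = K_p·P(s)/(1 + K_p·P(s)) = 14.96/(s + 9.9 + 14.96) = 14.96/(s + 24.86).
Time constant τ = 1/24.86 = 0.04023 s, so the 2% settling time is about 4τ = 0.161 s.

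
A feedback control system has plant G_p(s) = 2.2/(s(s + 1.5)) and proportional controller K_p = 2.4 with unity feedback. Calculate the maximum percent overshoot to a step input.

33.8%

The closed-loop denominator s² + 1.5s + 5.28 gives ω_n = √5.28 = 2.298 and ζ = 1.5/(2ω_n) = 0.3264.
%OS = 100·exp(−πζ/√(1−ζ²)) = 100·exp(−π·0.3264/√0.8935) = 33.8%.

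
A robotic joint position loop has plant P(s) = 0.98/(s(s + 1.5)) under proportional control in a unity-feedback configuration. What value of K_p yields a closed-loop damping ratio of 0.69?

K_p = 1.21

Closed-loop characteristic equation: s² + 1.5s + K_p·0.98 = 0.
So ω_n = √(0.98K_p) and 2ζω_n = 1.5, giving ζ = 1.5/(2√(0.98K_p)).
Setting ζ = 0.69: √(0.98K_p) = 1.5/(2·0.69) = 1.087, so K_p = 1.181/0.98 = 1.21.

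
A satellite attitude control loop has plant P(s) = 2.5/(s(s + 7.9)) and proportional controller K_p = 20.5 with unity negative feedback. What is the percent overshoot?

12.5%

The closed-loop denominator s² + 7.9s + 51.25 gives ω_n = √51.25 = 7.159 and ζ = 7.9/(2ω_n) = 0.5518.
%OS = 100·exp(−πζ/√(1−ζ²)) = 100·exp(−π·0.5518/√0.6956) = 12.5%.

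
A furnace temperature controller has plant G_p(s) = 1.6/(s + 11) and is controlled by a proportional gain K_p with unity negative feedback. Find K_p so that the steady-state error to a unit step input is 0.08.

Steady-state error for a unit step on this type-0 loop is 1/(1 + K_p·G_p(0)).
G_p(0) = 0.1455. Require 1/(1 + K_p·0.1455) = 0.08, so 1 + 0.1455·K_p = 12.5.
K_p = (12.5 − 1)/0.1455 = 79.1.

K_p = 79.1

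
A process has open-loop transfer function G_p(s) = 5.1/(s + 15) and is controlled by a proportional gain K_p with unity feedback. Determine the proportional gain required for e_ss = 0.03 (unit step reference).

K_p = 95.1

The loop is type 0, so e_ss(step) = 1/(1 + K_pos) with K_pos = K_p·G_p(0).
G_p(0) = 0.34. Require 1/(1 + K_p·0.34) = 0.03, so 1 + 0.34·K_p = 33.33.
K_p = (33.33 − 1)/0.34 = 95.1.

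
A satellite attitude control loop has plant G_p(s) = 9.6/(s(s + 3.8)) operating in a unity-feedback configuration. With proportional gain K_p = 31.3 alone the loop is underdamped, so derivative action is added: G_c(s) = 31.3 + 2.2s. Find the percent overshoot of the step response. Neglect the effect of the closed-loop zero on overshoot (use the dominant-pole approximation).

3.88%

Forward path: (31.3 + 2.2s)·9.6/(s(s+3.8)). The closed-loop characteristic equation is s² + (3.8 + 9.6·2.2)s + 9.6·31.3 = 0.
That is s² + 24.92s + 300.5 = 0, so ω_n = 17.33 rad/s and ζ = 24.92/(2·17.33) = 0.7188.
%OS = 100·exp(−πζ/√(1−ζ²)) = 3.88%.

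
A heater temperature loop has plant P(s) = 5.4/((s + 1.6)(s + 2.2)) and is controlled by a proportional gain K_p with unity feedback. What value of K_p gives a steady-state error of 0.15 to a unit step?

K_p = 3.69

Steady-state error for a unit step on this type-0 loop is 1/(1 + K_p·P(0)).
P(0) = 1.534. Require 1/(1 + K_p·1.534) = 0.15, so 1 + 1.534·K_p = 6.667.
K_p = (6.667 − 1)/1.534 = 3.69.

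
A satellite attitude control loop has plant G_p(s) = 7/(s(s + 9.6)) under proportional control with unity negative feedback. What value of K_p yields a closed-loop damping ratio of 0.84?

Closed-loop characteristic equation: s² + 9.6s + K_p·7 = 0.
So ω_n = √(7K_p) and 2ζω_n = 9.6, giving ζ = 9.6/(2√(7K_p)).
Setting ζ = 0.84: √(7K_p) = 9.6/(2·0.84) = 5.714, so K_p = 32.65/7 = 4.66.

K_p = 4.66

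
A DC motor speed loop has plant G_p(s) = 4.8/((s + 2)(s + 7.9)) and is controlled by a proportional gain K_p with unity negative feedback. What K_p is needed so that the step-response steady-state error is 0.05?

K_p = 62.5

Steady-state error for a unit step on this type-0 loop is 1/(1 + K_p·G_p(0)).
G_p(0) = 0.3038. Require 1/(1 + K_p·0.3038) = 0.05, so 1 + 0.3038·K_p = 20.
K_p = (20 − 1)/0.3038 = 62.5.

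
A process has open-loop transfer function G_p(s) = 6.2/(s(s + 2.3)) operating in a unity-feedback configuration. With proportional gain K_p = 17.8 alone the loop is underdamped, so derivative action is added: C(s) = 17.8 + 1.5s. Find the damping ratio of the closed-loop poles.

Forward path: (17.8 + 1.5s)·6.2/(s(s+2.3)). The closed-loop characteristic equation is s² + (2.3 + 6.2·1.5)s + 6.2·17.8 = 0.
That is s² + 11.6s + 110.4 = 0, so ω_n = 10.51 rad/s and ζ = 11.6/(2·10.51) = 0.5521.

ζ = 0.552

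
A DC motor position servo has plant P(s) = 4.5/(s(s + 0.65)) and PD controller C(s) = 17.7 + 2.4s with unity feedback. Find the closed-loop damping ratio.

Forward path: (17.7 + 2.4s)·4.5/(s(s+0.65)). The closed-loop characteristic equation is s² + (0.65 + 4.5·2.4)s + 4.5·17.7 = 0.
That is s² + 11.45s + 79.65 = 0, so ω_n = 8.925 rad/s and ζ = 11.45/(2·8.925) = 0.6415.

ζ = 0.641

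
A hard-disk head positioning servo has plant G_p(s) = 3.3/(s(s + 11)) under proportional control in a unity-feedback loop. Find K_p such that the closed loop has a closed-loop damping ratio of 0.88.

K_p = 11.8

Closed-loop characteristic equation: s² + 11s + K_p·3.3 = 0.
So ω_n = √(3.3K_p) and 2ζω_n = 11, giving ζ = 11/(2√(3.3K_p)).
Setting ζ = 0.88: √(3.3K_p) = 11/(2·0.88) = 6.25, so K_p = 39.06/3.3 = 11.8.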